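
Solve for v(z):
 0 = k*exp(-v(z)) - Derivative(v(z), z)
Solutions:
 v(z) = log(C1 + k*z)


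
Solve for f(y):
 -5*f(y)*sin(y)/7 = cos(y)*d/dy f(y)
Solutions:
 f(y) = C1*cos(y)^(5/7)


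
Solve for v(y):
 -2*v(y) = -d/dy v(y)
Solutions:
 v(y) = C1*exp(2*y)


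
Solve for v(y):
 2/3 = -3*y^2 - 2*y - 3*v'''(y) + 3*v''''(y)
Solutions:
 v(y) = C1 + C2*y + C3*y^2 + C4*exp(y) - y^5/60 - y^4/9 - 13*y^3/27


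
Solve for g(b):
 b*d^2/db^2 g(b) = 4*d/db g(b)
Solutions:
 g(b) = C1 + C2*b^5


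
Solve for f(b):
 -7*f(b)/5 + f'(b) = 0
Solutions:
 f(b) = C1*exp(7*b/5)


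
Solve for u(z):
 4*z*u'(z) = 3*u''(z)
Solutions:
 u(z) = C1 + C2*erfi(sqrt(6)*z/3)


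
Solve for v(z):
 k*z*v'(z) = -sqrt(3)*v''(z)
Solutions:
 v(z) = Piecewise((-sqrt(2)*3^(1/4)*sqrt(pi)*C1*erf(sqrt(2)*3^(3/4)*sqrt(k)*z/6)/(2*sqrt(k)) - C2, (k > 0) | (k < 0)), (-C1*z - C2, True))


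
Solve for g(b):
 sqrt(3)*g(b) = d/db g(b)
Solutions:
 g(b) = C1*exp(sqrt(3)*b)


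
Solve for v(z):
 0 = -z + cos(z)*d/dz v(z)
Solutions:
 v(z) = C1 + Integral(z/cos(z), z)


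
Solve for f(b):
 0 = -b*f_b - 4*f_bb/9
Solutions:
 f(b) = C1 + C2*erf(3*sqrt(2)*b/4)


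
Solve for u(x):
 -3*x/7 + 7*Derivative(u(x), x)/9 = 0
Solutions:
 u(x) = C1 + 27*x^2/98


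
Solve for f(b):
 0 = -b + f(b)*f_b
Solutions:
 f(b) = -sqrt(C1 + b^2)
 f(b) = sqrt(C1 + b^2)


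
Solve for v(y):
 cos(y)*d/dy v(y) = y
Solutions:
 v(y) = C1 + Integral(y/cos(y), y)


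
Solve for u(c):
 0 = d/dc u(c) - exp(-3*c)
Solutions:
 u(c) = C1 - exp(-3*c)/3


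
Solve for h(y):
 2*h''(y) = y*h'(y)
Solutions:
 h(y) = C1 + C2*erfi(y/2)


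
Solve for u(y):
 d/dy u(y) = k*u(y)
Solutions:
 u(y) = C1*exp(k*y)


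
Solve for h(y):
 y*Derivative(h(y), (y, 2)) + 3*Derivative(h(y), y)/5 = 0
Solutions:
 h(y) = C1 + C2*y^(2/5)


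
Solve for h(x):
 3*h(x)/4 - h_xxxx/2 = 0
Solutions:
 h(x) = C1*exp(-2^(3/4)*3^(1/4)*x/2) + C2*exp(2^(3/4)*3^(1/4)*x/2) + C3*sin(2^(3/4)*3^(1/4)*x/2) + C4*cos(2^(3/4)*3^(1/4)*x/2)


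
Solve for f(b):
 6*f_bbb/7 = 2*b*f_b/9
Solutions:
 f(b) = C1 + Integral(C2*airyai(7^(1/3)*b/3) + C3*airybi(7^(1/3)*b/3), b)


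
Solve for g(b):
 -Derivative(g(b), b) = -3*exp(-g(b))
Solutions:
 g(b) = log(C1 + 3*b)


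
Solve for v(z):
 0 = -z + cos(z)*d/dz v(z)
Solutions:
 v(z) = C1 + Integral(z/cos(z), z)


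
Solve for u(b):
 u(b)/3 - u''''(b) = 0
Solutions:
 u(b) = C1*exp(-3^(3/4)*b/3) + C2*exp(3^(3/4)*b/3) + C3*sin(3^(3/4)*b/3) + C4*cos(3^(3/4)*b/3)


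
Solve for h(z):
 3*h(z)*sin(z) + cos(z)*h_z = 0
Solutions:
 h(z) = C1*cos(z)^3


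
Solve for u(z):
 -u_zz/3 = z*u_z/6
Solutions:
 u(z) = C1 + C2*erf(z/2)


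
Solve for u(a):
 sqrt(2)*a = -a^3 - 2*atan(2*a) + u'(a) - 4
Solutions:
 u(a) = C1 + a^4/4 + sqrt(2)*a^2/2 + 2*a*atan(2*a) + 4*a - log(4*a^2 + 1)/2


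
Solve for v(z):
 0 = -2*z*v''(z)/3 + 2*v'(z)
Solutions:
 v(z) = C1 + C2*z^4


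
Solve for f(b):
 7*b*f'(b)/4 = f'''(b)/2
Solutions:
 f(b) = C1 + Integral(C2*airyai(2^(2/3)*7^(1/3)*b/2) + C3*airybi(2^(2/3)*7^(1/3)*b/2), b)


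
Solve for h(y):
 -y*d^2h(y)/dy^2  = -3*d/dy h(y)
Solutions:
 h(y) = C1 + C2*y^4


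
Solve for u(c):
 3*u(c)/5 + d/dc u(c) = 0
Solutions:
 u(c) = C1*exp(-3*c/5)


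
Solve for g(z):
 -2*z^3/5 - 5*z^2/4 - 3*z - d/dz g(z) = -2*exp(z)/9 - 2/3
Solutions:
 g(z) = C1 - z^4/10 - 5*z^3/12 - 3*z^2/2 + 2*z/3 + 2*exp(z)/9


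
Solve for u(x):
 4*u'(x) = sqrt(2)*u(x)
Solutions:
 u(x) = C1*exp(sqrt(2)*x/4)


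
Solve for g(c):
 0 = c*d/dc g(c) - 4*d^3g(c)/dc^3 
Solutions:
 g(c) = C1 + Integral(C2*airyai(2^(1/3)*c/2) + C3*airybi(2^(1/3)*c/2), c)


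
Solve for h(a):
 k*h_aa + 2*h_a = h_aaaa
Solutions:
 h(a) = C1 + C2*exp(a*(k/(3*(sqrt(1 - k^3/27) + 1)^(1/3)) + (sqrt(1 - k^3/27) + 1)^(1/3))) + C3*exp(a*(4*k/((-1 + sqrt(3)*I)*(sqrt(1 - k^3/27) + 1)^(1/3)) - 3*(sqrt(1 - k^3/27) + 1)^(1/3) + 3*sqrt(3)*I*(sqrt(1 - k^3/27) + 1)^(1/3))/6) + C4*exp(-a*(4*k/((1 + sqrt(3)*I)*(sqrt(1 - k^3/27) + 1)^(1/3)) + 3*(sqrt(1 - k^3/27) + 1)^(1/3) + 3*sqrt(3)*I*(sqrt(1 - k^3/27) + 1)^(1/3))/6)


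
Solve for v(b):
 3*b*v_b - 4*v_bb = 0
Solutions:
 v(b) = C1 + C2*erfi(sqrt(6)*b/4)


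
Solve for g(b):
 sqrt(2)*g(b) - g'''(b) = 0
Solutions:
 g(b) = C3*exp(2^(1/6)*b) + (C1*sin(2^(1/6)*sqrt(3)*b/2) + C2*cos(2^(1/6)*sqrt(3)*b/2))*exp(-2^(1/6)*b/2)


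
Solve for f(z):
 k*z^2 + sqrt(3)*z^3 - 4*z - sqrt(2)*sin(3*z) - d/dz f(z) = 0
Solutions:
 f(z) = C1 + k*z^3/3 + sqrt(3)*z^4/4 - 2*z^2 + sqrt(2)*cos(3*z)/3


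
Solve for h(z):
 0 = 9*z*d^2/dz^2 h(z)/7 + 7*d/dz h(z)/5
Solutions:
 h(z) = C1 + C2/z^(4/45)


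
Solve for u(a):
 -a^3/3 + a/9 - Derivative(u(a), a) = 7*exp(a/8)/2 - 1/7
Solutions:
 u(a) = C1 - a^4/12 + a^2/18 + a/7 - 28*exp(a/8)


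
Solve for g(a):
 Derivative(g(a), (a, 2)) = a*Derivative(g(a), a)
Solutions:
 g(a) = C1 + C2*erfi(sqrt(2)*a/2)


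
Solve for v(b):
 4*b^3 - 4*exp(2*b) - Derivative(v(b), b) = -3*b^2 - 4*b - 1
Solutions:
 v(b) = C1 + b^4 + b^3 + 2*b^2 + b - 2*exp(2*b)


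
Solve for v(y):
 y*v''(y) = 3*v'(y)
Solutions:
 v(y) = C1 + C2*y^4


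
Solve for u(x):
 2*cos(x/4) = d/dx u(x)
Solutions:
 u(x) = C1 + 8*sin(x/4)


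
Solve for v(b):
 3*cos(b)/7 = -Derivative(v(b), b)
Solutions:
 v(b) = C1 - 3*sin(b)/7


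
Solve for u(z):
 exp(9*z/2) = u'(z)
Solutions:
 u(z) = C1 + 2*exp(9*z/2)/9


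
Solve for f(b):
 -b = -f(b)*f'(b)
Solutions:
 f(b) = -sqrt(C1 + b^2)
 f(b) = sqrt(C1 + b^2)


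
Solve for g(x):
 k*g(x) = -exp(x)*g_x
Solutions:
 g(x) = C1*exp(k*exp(-x))


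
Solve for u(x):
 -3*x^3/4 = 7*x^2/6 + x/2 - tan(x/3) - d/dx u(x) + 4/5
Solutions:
 u(x) = C1 + 3*x^4/16 + 7*x^3/18 + x^2/4 + 4*x/5 + 3*log(cos(x/3))


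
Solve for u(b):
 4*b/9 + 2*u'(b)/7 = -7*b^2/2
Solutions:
 u(b) = C1 - 49*b^3/12 - 7*b^2/9


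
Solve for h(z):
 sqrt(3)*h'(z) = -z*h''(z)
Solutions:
 h(z) = C1 + C2*z^(1 - sqrt(3))


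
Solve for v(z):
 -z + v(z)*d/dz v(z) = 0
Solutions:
 v(z) = -sqrt(C1 + z^2)
 v(z) = sqrt(C1 + z^2)


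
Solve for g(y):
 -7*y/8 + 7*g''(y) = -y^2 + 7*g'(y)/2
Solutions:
 g(y) = C1 + C2*exp(y/2) + 2*y^3/21 + 25*y^2/56 + 25*y/14


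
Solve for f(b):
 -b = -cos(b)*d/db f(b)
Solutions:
 f(b) = C1 + Integral(b/cos(b), b)


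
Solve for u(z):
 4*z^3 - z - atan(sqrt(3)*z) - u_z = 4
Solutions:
 u(z) = C1 + z^4 - z^2/2 - z*atan(sqrt(3)*z) - 4*z + sqrt(3)*log(3*z^2 + 1)/6


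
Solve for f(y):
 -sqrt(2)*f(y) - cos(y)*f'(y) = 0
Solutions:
 f(y) = C1*(sin(y) - 1)^(sqrt(2)/2)/(sin(y) + 1)^(sqrt(2)/2)


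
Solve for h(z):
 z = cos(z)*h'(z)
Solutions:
 h(z) = C1 + Integral(z/cos(z), z)


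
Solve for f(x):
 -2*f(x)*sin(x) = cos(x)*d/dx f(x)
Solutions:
 f(x) = C1*cos(x)^2


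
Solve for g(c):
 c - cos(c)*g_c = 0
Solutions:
 g(c) = C1 + Integral(c/cos(c), c)


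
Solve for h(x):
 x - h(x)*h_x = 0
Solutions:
 h(x) = -sqrt(C1 + x^2)
 h(x) = sqrt(C1 + x^2)


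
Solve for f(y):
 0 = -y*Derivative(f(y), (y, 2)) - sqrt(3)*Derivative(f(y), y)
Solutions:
 f(y) = C1 + C2*y^(1 - sqrt(3))


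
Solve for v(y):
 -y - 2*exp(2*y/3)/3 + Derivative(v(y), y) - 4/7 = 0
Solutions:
 v(y) = C1 + y^2/2 + 4*y/7 + exp(2*y/3)


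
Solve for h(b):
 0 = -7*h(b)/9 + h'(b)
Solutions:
 h(b) = C1*exp(7*b/9)


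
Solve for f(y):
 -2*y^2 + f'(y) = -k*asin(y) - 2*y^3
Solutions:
 f(y) = C1 - k*(y*asin(y) + sqrt(1 - y^2)) - y^4/2 + 2*y^3/3


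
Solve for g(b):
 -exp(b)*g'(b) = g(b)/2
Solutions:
 g(b) = C1*exp(exp(-b)/2)


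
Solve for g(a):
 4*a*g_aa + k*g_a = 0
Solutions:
 g(a) = C1 + a^(1 - re(k)/4)*(C2*sin(log(a)*Abs(im(k))/4) + C3*cos(log(a)*im(k)/4))


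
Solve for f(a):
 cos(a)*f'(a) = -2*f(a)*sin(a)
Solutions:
 f(a) = C1*cos(a)^2


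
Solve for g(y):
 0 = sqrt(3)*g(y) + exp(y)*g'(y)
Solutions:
 g(y) = C1*exp(sqrt(3)*exp(-y))


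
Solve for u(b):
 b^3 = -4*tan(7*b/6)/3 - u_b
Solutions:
 u(b) = C1 - b^4/4 + 8*log(cos(7*b/6))/7


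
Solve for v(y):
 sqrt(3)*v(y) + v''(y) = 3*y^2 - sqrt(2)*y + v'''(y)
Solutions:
 v(y) = C1*exp(y*(-2^(2/3)*(2 + 27*sqrt(3) + sqrt(-4 + (2 + 27*sqrt(3))^2))^(1/3) - 2*2^(1/3)/(2 + 27*sqrt(3) + sqrt(-4 + (2 + 27*sqrt(3))^2))^(1/3) + 4)/12)*sin(2^(1/3)*sqrt(3)*y*(-2^(1/3)*(2 + 27*sqrt(3) + sqrt(-4 + 729*(-sqrt(3) - 2/27)^2))^(1/3) + 2/(2 + 27*sqrt(3) + sqrt(-4 + 729*(-sqrt(3) - 2/27)^2))^(1/3))/12) + C2*exp(y*(-2^(2/3)*(2 + 27*sqrt(3) + sqrt(-4 + (2 + 27*sqrt(3))^2))^(1/3) - 2*2^(1/3)/(2 + 27*sqrt(3) + sqrt(-4 + (2 + 27*sqrt(3))^2))^(1/3) + 4)/12)*cos(2^(1/3)*sqrt(3)*y*(-2^(1/3)*(2 + 27*sqrt(3) + sqrt(-4 + 729*(-sqrt(3) - 2/27)^2))^(1/3) + 2/(2 + 27*sqrt(3) + sqrt(-4 + 729*(-sqrt(3) - 2/27)^2))^(1/3))/12) + C3*exp(y*(2*2^(1/3)/(2 + 27*sqrt(3) + sqrt(-4 + (2 + 27*sqrt(3))^2))^(1/3) + 2 + 2^(2/3)*(2 + 27*sqrt(3) + sqrt(-4 + (2 + 27*sqrt(3))^2))^(1/3))/6) + sqrt(3)*y^2 - sqrt(6)*y/3 - 2


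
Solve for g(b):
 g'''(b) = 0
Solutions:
 g(b) = C1 + C2*b + C3*b^2


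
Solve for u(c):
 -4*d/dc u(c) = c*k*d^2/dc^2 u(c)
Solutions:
 u(c) = C1 + c^(((re(k) - 4)*re(k) + im(k)^2)/(re(k)^2 + im(k)^2))*(C2*sin(4*log(c)*Abs(im(k))/(re(k)^2 + im(k)^2)) + C3*cos(4*log(c)*im(k)/(re(k)^2 + im(k)^2)))


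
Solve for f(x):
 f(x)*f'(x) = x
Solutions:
 f(x) = -sqrt(C1 + x^2)
 f(x) = sqrt(C1 + x^2)


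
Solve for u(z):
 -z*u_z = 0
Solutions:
 u(z) = C1


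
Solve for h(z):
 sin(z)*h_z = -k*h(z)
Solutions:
 h(z) = C1*exp(k*(-log(cos(z) - 1) + log(cos(z) + 1))/2)


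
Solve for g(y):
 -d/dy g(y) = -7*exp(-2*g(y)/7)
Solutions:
 g(y) = 7*log(-sqrt(C1 + 7*y)) - 7*log(7) + 7*log(14)/2
 g(y) = 7*log(C1 + 7*y)/2 - 7*log(7) + 7*log(14)/2


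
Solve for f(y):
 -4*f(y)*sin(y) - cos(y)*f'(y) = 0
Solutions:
 f(y) = C1*cos(y)^4


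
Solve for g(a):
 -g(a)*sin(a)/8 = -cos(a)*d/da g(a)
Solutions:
 g(a) = C1/cos(a)^(1/8)


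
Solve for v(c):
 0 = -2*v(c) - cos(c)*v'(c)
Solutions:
 v(c) = C1*(sin(c) - 1)/(sin(c) + 1)


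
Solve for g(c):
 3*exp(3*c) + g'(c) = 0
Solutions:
 g(c) = C1 - exp(3*c)


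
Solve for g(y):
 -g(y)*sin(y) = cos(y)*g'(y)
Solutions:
 g(y) = C1*cos(y)


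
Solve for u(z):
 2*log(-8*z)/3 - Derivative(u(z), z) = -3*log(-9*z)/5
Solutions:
 u(z) = C1 + 19*z*log(-z)/15 + z*(-19/15 + log(3)/5 + log(12))


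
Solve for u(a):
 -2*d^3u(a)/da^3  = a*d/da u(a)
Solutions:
 u(a) = C1 + Integral(C2*airyai(-2^(2/3)*a/2) + C3*airybi(-2^(2/3)*a/2), a)


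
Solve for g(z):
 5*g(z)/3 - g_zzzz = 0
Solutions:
 g(z) = C1*exp(-3^(3/4)*5^(1/4)*z/3) + C2*exp(3^(3/4)*5^(1/4)*z/3) + C3*sin(3^(3/4)*5^(1/4)*z/3) + C4*cos(3^(3/4)*5^(1/4)*z/3)


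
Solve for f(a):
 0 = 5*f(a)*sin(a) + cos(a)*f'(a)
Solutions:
 f(a) = C1*cos(a)^5


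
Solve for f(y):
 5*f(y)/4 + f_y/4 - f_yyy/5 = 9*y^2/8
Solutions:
 f(y) = C1*exp(-15^(1/3)*y*(15^(1/3)/(sqrt(2010) + 45)^(1/3) + (sqrt(2010) + 45)^(1/3))/12)*sin(3^(1/6)*5^(1/3)*y*(-3^(2/3)*(sqrt(2010) + 45)^(1/3) + 3*5^(1/3)/(sqrt(2010) + 45)^(1/3))/12) + C2*exp(-15^(1/3)*y*(15^(1/3)/(sqrt(2010) + 45)^(1/3) + (sqrt(2010) + 45)^(1/3))/12)*cos(3^(1/6)*5^(1/3)*y*(-3^(2/3)*(sqrt(2010) + 45)^(1/3) + 3*5^(1/3)/(sqrt(2010) + 45)^(1/3))/12) + C3*exp(15^(1/3)*y*(15^(1/3)/(sqrt(2010) + 45)^(1/3) + (sqrt(2010) + 45)^(1/3))/6) + 9*y^2/10 - 9*y/25 + 9/125


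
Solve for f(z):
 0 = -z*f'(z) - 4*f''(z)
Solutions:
 f(z) = C1 + C2*erf(sqrt(2)*z/4)


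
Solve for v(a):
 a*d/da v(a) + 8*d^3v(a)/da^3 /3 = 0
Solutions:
 v(a) = C1 + Integral(C2*airyai(-3^(1/3)*a/2) + C3*airybi(-3^(1/3)*a/2), a)


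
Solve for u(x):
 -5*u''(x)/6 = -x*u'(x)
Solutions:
 u(x) = C1 + C2*erfi(sqrt(15)*x/5)


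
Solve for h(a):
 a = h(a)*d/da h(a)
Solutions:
 h(a) = -sqrt(C1 + a^2)
 h(a) = sqrt(C1 + a^2)


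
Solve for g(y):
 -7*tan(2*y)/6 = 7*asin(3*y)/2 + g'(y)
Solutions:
 g(y) = C1 - 7*y*asin(3*y)/2 - 7*sqrt(1 - 9*y^2)/6 + 7*log(cos(2*y))/12


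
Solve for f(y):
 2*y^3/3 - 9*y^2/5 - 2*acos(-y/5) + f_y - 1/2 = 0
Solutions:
 f(y) = C1 - y^4/6 + 3*y^3/5 + 2*y*acos(-y/5) + y/2 + 2*sqrt(25 - y^2)


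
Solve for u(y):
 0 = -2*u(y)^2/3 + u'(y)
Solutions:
 u(y) = -3/(C1 + 2*y)


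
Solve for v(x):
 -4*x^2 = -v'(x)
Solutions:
 v(x) = C1 + 4*x^3/3


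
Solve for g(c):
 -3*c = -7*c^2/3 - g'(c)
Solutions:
 g(c) = C1 - 7*c^3/9 + 3*c^2/2


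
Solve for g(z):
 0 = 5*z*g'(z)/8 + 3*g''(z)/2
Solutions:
 g(z) = C1 + C2*erf(sqrt(30)*z/12)


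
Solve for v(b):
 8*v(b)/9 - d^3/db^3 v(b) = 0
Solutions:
 v(b) = C3*exp(2*3^(1/3)*b/3) + (C1*sin(3^(5/6)*b/3) + C2*cos(3^(5/6)*b/3))*exp(-3^(1/3)*b/3)


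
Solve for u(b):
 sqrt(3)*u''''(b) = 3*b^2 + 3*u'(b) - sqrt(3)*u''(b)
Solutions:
 u(b) = C1 + C2*exp(-2^(1/3)*sqrt(3)*b*(-2/(9 + sqrt(85))^(1/3) + 2^(1/3)*(9 + sqrt(85))^(1/3))/12)*sin(2^(1/3)*b*(2/(9 + sqrt(85))^(1/3) + 2^(1/3)*(9 + sqrt(85))^(1/3))/4) + C3*exp(-2^(1/3)*sqrt(3)*b*(-2/(9 + sqrt(85))^(1/3) + 2^(1/3)*(9 + sqrt(85))^(1/3))/12)*cos(2^(1/3)*b*(2/(9 + sqrt(85))^(1/3) + 2^(1/3)*(9 + sqrt(85))^(1/3))/4) + C4*exp(2^(1/3)*sqrt(3)*b*(-2/(9 + sqrt(85))^(1/3) + 2^(1/3)*(9 + sqrt(85))^(1/3))/6) - b^3/3 - sqrt(3)*b^2/3 - 2*b/3


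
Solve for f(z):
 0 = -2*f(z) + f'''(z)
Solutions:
 f(z) = C3*exp(2^(1/3)*z) + (C1*sin(2^(1/3)*sqrt(3)*z/2) + C2*cos(2^(1/3)*sqrt(3)*z/2))*exp(-2^(1/3)*z/2)


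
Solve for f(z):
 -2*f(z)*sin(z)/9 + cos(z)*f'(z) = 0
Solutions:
 f(z) = C1/cos(z)^(2/9)


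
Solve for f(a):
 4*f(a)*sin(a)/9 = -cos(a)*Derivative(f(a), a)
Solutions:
 f(a) = C1*cos(a)^(4/9)


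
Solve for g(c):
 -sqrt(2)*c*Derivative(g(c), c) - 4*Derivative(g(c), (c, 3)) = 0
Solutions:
 g(c) = C1 + Integral(C2*airyai(-sqrt(2)*c/2) + C3*airybi(-sqrt(2)*c/2), c)


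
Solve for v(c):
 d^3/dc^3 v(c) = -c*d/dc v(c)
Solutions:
 v(c) = C1 + Integral(C2*airyai(-c) + C3*airybi(-c), c)


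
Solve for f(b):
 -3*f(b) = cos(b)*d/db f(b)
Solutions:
 f(b) = C1*(sin(b) - 1)^(3/2)/(sin(b) + 1)^(3/2)


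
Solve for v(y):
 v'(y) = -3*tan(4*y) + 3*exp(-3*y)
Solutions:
 v(y) = C1 - 3*log(tan(4*y)^2 + 1)/8 - exp(-3*y)


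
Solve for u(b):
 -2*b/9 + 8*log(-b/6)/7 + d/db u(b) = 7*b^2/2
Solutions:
 u(b) = C1 + 7*b^3/6 + b^2/9 - 8*b*log(-b)/7 + 8*b*(1 + log(6))/7


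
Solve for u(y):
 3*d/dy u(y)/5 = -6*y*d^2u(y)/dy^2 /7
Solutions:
 u(y) = C1 + C2*y^(3/10)


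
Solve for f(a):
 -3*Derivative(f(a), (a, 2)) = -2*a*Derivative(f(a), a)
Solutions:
 f(a) = C1 + C2*erfi(sqrt(3)*a/3)


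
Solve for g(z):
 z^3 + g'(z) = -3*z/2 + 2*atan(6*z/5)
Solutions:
 g(z) = C1 - z^4/4 - 3*z^2/4 + 2*z*atan(6*z/5) - 5*log(36*z^2 + 25)/6


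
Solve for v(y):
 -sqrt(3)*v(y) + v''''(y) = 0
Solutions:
 v(y) = C1*exp(-3^(1/8)*y) + C2*exp(3^(1/8)*y) + C3*sin(3^(1/8)*y) + C4*cos(3^(1/8)*y)


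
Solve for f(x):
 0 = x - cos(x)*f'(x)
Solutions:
 f(x) = C1 + Integral(x/cos(x), x)


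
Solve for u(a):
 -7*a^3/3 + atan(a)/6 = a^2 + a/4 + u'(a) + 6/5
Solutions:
 u(a) = C1 - 7*a^4/12 - a^3/3 - a^2/8 + a*atan(a)/6 - 6*a/5 - log(a^2 + 1)/12


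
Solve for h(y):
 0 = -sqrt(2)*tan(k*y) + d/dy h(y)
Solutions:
 h(y) = C1 + sqrt(2)*Piecewise((-log(cos(k*y))/k, Ne(k, 0)), (0, True))


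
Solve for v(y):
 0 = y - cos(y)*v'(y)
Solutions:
 v(y) = C1 + Integral(y/cos(y), y)


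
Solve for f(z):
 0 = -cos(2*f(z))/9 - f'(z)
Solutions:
 z/9 - log(sin(2*f(z)) - 1)/4 + log(sin(2*f(z)) + 1)/4 = C1


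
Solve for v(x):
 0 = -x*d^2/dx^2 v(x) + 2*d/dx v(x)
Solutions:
 v(x) = C1 + C2*x^3


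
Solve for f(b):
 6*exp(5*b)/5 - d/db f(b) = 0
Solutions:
 f(b) = C1 + 6*exp(5*b)/25


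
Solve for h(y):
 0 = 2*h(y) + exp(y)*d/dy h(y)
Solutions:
 h(y) = C1*exp(2*exp(-y))


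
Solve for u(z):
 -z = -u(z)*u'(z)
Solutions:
 u(z) = -sqrt(C1 + z^2)
 u(z) = sqrt(C1 + z^2)


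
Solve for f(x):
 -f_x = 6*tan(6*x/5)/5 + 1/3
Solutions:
 f(x) = C1 - x/3 + log(cos(6*x/5))


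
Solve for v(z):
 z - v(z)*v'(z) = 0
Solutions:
 v(z) = -sqrt(C1 + z^2)
 v(z) = sqrt(C1 + z^2)


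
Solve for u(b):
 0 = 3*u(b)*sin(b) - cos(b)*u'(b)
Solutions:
 u(b) = C1/cos(b)^3


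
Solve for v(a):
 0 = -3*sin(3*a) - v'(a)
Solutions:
 v(a) = C1 + cos(3*a)


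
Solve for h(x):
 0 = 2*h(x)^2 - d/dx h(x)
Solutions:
 h(x) = -1/(C1 + 2*x)


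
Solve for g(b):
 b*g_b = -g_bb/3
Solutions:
 g(b) = C1 + C2*erf(sqrt(6)*b/2)


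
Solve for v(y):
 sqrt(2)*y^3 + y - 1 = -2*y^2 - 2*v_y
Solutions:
 v(y) = C1 - sqrt(2)*y^4/8 - y^3/3 - y^2/4 + y/2


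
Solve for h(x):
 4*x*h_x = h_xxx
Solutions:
 h(x) = C1 + Integral(C2*airyai(2^(2/3)*x) + C3*airybi(2^(2/3)*x), x)


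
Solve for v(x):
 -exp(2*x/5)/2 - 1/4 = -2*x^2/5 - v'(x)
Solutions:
 v(x) = C1 - 2*x^3/15 + x/4 + 5*exp(2*x/5)/4


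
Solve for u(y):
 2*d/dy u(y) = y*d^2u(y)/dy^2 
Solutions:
 u(y) = C1 + C2*y^3


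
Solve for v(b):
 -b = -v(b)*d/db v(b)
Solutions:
 v(b) = -sqrt(C1 + b^2)
 v(b) = sqrt(C1 + b^2)


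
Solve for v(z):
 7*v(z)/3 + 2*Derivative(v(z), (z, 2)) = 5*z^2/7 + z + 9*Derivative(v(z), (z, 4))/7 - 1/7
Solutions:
 v(z) = C1*exp(-sqrt(21)*z/3) + C2*exp(sqrt(21)*z/3) + C3*sin(sqrt(7)*z/3) + C4*cos(sqrt(7)*z/3) + 15*z^2/49 + 3*z/7 - 201/343


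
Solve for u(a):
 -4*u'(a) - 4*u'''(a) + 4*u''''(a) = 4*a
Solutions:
 u(a) = C1 + C2*exp(a*(-2^(2/3)*(3*sqrt(93) + 29)^(1/3) - 2*2^(1/3)/(3*sqrt(93) + 29)^(1/3) + 4)/12)*sin(2^(1/3)*sqrt(3)*a*(-2^(1/3)*(3*sqrt(93) + 29)^(1/3) + 2/(3*sqrt(93) + 29)^(1/3))/12) + C3*exp(a*(-2^(2/3)*(3*sqrt(93) + 29)^(1/3) - 2*2^(1/3)/(3*sqrt(93) + 29)^(1/3) + 4)/12)*cos(2^(1/3)*sqrt(3)*a*(-2^(1/3)*(3*sqrt(93) + 29)^(1/3) + 2/(3*sqrt(93) + 29)^(1/3))/12) + C4*exp(a*(2*2^(1/3)/(3*sqrt(93) + 29)^(1/3) + 2 + 2^(2/3)*(3*sqrt(93) + 29)^(1/3))/6) - a^2/2


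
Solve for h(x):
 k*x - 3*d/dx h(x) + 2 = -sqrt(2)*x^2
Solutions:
 h(x) = C1 + k*x^2/6 + sqrt(2)*x^3/9 + 2*x/3


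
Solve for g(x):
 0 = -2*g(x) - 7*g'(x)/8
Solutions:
 g(x) = C1*exp(-16*x/7)


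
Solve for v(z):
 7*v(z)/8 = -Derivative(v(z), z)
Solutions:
 v(z) = C1*exp(-7*z/8)


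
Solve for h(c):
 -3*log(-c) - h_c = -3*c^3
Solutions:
 h(c) = C1 + 3*c^4/4 - 3*c*log(-c) + 3*c


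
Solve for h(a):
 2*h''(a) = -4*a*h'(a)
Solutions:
 h(a) = C1 + C2*erf(a)


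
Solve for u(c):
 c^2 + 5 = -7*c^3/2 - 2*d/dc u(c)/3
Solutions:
 u(c) = C1 - 21*c^4/16 - c^3/2 - 15*c/2


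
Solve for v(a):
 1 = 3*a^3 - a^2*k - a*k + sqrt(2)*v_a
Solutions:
 v(a) = C1 - 3*sqrt(2)*a^4/8 + sqrt(2)*a^3*k/6 + sqrt(2)*a^2*k/4 + sqrt(2)*a/2


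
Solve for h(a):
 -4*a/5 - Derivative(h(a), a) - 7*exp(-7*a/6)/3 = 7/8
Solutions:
 h(a) = C1 - 2*a^2/5 - 7*a/8 + 2*exp(-7*a/6)


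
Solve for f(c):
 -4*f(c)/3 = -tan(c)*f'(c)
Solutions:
 f(c) = C1*sin(c)^(4/3)


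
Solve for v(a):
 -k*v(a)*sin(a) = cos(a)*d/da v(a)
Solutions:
 v(a) = C1*exp(k*log(cos(a)))


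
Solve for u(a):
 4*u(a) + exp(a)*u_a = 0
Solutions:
 u(a) = C1*exp(4*exp(-a))


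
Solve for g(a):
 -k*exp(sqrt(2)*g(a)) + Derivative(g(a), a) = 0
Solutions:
 g(a) = sqrt(2)*(2*log(-1/(C1 + a*k)) - log(2))/4


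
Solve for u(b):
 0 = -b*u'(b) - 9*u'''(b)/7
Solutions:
 u(b) = C1 + Integral(C2*airyai(-21^(1/3)*b/3) + C3*airybi(-21^(1/3)*b/3), b)


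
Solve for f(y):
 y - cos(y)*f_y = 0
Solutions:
 f(y) = C1 + Integral(y/cos(y), y)


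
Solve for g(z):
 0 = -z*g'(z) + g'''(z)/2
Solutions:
 g(z) = C1 + Integral(C2*airyai(2^(1/3)*z) + C3*airybi(2^(1/3)*z), z)


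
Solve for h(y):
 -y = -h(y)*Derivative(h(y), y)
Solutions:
 h(y) = -sqrt(C1 + y^2)
 h(y) = sqrt(C1 + y^2)


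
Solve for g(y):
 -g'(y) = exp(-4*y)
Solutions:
 g(y) = C1 + exp(-4*y)/4


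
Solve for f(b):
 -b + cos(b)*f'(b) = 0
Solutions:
 f(b) = C1 + Integral(b/cos(b), b)


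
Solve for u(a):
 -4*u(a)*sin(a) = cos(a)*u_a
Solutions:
 u(a) = C1*cos(a)^4


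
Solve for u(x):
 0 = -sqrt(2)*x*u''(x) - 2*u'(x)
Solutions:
 u(x) = C1 + C2*x^(1 - sqrt(2))


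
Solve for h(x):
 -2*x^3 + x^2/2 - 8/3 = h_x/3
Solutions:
 h(x) = C1 - 3*x^4/2 + x^3/2 - 8*x


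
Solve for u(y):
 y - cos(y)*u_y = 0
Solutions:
 u(y) = C1 + Integral(y/cos(y), y)


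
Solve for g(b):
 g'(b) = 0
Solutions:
 g(b) = C1


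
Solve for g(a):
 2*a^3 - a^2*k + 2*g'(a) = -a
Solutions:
 g(a) = C1 - a^4/4 + a^3*k/6 - a^2/4


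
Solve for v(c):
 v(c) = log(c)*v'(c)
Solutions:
 v(c) = C1*exp(li(c))


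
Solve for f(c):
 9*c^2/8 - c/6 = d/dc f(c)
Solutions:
 f(c) = C1 + 3*c^3/8 - c^2/12


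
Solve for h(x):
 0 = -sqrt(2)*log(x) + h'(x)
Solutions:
 h(x) = C1 + sqrt(2)*x*log(x) - sqrt(2)*x


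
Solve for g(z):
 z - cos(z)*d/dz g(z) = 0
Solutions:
 g(z) = C1 + Integral(z/cos(z), z)


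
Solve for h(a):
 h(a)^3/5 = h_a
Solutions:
 h(a) = -sqrt(10)*sqrt(-1/(C1 + a))/2
 h(a) = sqrt(10)*sqrt(-1/(C1 + a))/2


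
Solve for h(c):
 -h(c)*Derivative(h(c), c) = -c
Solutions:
 h(c) = -sqrt(C1 + c^2)
 h(c) = sqrt(C1 + c^2)


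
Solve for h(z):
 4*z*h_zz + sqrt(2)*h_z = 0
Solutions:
 h(z) = C1 + C2*z^(1 - sqrt(2)/4)


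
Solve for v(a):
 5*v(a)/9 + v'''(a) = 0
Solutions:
 v(a) = C3*exp(-15^(1/3)*a/3) + (C1*sin(3^(5/6)*5^(1/3)*a/6) + C2*cos(3^(5/6)*5^(1/3)*a/6))*exp(15^(1/3)*a/6)


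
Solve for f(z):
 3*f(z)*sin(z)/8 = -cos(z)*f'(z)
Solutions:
 f(z) = C1*cos(z)^(3/8)


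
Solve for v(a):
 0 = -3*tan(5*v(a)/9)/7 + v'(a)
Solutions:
 v(a) = -9*asin(C1*exp(5*a/21))/5 + 9*pi/5
 v(a) = 9*asin(C1*exp(5*a/21))/5


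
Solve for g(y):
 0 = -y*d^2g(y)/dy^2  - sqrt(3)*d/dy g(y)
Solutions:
 g(y) = C1 + C2*y^(1 - sqrt(3))


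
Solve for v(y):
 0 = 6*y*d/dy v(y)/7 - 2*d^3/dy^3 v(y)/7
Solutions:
 v(y) = C1 + Integral(C2*airyai(3^(1/3)*y) + C3*airybi(3^(1/3)*y), y)


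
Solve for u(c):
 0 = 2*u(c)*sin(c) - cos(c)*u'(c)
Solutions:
 u(c) = C1/cos(c)^2


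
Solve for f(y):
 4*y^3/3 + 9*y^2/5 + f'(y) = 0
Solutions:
 f(y) = C1 - y^4/3 - 3*y^3/5


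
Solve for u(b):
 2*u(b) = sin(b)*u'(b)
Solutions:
 u(b) = C1*(cos(b) - 1)/(cos(b) + 1)


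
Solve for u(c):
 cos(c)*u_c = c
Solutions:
 u(c) = C1 + Integral(c/cos(c), c)


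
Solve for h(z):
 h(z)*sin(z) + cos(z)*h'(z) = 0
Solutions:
 h(z) = C1*cos(z)


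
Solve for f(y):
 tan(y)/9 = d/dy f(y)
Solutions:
 f(y) = C1 - log(cos(y))/9


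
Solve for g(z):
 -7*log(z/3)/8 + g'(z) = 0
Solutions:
 g(z) = C1 + 7*z*log(z)/8 - 7*z*log(3)/8 - 7*z/8


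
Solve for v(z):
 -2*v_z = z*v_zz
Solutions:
 v(z) = C1 + C2/z


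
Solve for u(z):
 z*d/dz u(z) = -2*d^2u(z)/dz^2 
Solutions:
 u(z) = C1 + C2*erf(z/2)


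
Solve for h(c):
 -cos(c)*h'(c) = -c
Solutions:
 h(c) = C1 + Integral(c/cos(c), c)


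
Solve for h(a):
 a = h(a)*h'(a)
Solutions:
 h(a) = -sqrt(C1 + a^2)
 h(a) = sqrt(C1 + a^2)


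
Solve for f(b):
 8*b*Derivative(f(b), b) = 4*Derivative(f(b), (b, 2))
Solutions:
 f(b) = C1 + C2*erfi(b)


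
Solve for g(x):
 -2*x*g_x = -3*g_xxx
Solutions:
 g(x) = C1 + Integral(C2*airyai(2^(1/3)*3^(2/3)*x/3) + C3*airybi(2^(1/3)*3^(2/3)*x/3), x)


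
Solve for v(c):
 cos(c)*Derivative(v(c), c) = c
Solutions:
 v(c) = C1 + Integral(c/cos(c), c)


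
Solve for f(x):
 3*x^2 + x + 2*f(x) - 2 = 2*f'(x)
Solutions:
 f(x) = C1*exp(x) - 3*x^2/2 - 7*x/2 - 5/2


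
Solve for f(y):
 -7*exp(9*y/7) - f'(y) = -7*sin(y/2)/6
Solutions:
 f(y) = C1 - 49*exp(9*y/7)/9 - 7*cos(y/2)/3


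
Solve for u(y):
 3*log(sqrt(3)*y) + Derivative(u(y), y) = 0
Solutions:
 u(y) = C1 - 3*y*log(y) - 3*y*log(3)/2 + 3*y


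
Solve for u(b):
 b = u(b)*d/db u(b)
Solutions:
 u(b) = -sqrt(C1 + b^2)
 u(b) = sqrt(C1 + b^2)


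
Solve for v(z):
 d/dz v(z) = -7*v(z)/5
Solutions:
 v(z) = C1*exp(-7*z/5)


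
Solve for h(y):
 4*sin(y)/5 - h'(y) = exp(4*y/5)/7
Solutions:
 h(y) = C1 - 5*exp(4*y/5)/28 - 4*cos(y)/5


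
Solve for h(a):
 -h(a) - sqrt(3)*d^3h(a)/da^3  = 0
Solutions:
 h(a) = C3*exp(-3^(5/6)*a/3) + (C1*sin(3^(1/3)*a/2) + C2*cos(3^(1/3)*a/2))*exp(3^(5/6)*a/6)


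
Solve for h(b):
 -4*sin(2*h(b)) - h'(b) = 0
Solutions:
 h(b) = pi - acos((-C1 - exp(16*b))/(C1 - exp(16*b)))/2
 h(b) = acos((-C1 - exp(16*b))/(C1 - exp(16*b)))/2


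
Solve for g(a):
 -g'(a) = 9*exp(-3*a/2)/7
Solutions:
 g(a) = C1 + 6*exp(-3*a/2)/7


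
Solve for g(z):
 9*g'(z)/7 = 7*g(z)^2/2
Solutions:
 g(z) = -18/(C1 + 49*z)


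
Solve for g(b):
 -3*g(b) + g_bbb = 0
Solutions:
 g(b) = C3*exp(3^(1/3)*b) + (C1*sin(3^(5/6)*b/2) + C2*cos(3^(5/6)*b/2))*exp(-3^(1/3)*b/2)


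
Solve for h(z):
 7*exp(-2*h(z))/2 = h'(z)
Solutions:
 h(z) = log(-sqrt(C1 + 7*z))
 h(z) = log(C1 + 7*z)/2


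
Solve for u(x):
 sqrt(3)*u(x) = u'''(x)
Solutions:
 u(x) = C3*exp(3^(1/6)*x) + (C1*sin(3^(2/3)*x/2) + C2*cos(3^(2/3)*x/2))*exp(-3^(1/6)*x/2)


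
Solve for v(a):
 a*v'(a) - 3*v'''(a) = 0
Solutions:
 v(a) = C1 + Integral(C2*airyai(3^(2/3)*a/3) + C3*airybi(3^(2/3)*a/3), a)


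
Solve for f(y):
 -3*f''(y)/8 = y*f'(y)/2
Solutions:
 f(y) = C1 + C2*erf(sqrt(6)*y/3)


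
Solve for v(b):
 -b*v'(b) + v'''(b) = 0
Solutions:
 v(b) = C1 + Integral(C2*airyai(b) + C3*airybi(b), b)


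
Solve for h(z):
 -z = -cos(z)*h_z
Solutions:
 h(z) = C1 + Integral(z/cos(z), z)


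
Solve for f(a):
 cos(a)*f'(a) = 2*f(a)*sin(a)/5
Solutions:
 f(a) = C1/cos(a)^(2/5)


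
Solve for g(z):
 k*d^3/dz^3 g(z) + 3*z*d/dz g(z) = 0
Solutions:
 g(z) = C1 + Integral(C2*airyai(3^(1/3)*z*(-1/k)^(1/3)) + C3*airybi(3^(1/3)*z*(-1/k)^(1/3)), z)


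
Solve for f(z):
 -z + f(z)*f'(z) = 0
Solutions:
 f(z) = -sqrt(C1 + z^2)
 f(z) = sqrt(C1 + z^2)


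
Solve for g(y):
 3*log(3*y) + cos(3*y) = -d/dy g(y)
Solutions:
 g(y) = C1 - 3*y*log(y) - 3*y*log(3) + 3*y - sin(3*y)/3


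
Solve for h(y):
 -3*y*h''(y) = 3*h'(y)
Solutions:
 h(y) = C1 + C2*log(y)


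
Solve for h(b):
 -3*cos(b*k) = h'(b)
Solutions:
 h(b) = C1 - 3*sin(b*k)/k


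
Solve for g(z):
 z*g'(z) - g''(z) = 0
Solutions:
 g(z) = C1 + C2*erfi(sqrt(2)*z/2)


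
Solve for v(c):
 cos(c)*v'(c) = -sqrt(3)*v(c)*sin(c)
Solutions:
 v(c) = C1*cos(c)^(sqrt(3))


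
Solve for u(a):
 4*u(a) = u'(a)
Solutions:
 u(a) = C1*exp(4*a)


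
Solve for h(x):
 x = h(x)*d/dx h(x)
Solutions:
 h(x) = -sqrt(C1 + x^2)
 h(x) = sqrt(C1 + x^2)


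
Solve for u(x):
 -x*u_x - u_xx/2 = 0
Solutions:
 u(x) = C1 + C2*erf(x)


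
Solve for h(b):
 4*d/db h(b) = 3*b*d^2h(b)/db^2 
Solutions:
 h(b) = C1 + C2*b^(7/3)


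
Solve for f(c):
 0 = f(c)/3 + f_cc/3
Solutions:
 f(c) = C1*sin(c) + C2*cos(c)


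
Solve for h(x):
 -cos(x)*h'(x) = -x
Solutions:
 h(x) = C1 + Integral(x/cos(x), x)


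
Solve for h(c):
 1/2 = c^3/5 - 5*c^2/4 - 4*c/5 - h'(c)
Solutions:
 h(c) = C1 + c^4/20 - 5*c^3/12 - 2*c^2/5 - c/2


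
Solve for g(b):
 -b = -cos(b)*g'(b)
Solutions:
 g(b) = C1 + Integral(b/cos(b), b)


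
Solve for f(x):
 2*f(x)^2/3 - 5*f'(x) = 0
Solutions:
 f(x) = -15/(C1 + 2*x)


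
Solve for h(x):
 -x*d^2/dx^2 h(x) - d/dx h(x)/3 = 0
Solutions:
 h(x) = C1 + C2*x^(2/3)


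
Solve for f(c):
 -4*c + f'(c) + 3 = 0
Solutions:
 f(c) = C1 + 2*c^2 - 3*c


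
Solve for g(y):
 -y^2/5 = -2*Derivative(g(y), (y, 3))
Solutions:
 g(y) = C1 + C2*y + C3*y^2 + y^5/600


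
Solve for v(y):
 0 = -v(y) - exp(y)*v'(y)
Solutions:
 v(y) = C1*exp(exp(-y))


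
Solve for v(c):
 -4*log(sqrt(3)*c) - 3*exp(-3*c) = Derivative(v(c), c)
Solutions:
 v(c) = C1 - 4*c*log(c) + 2*c*(2 - log(3)) + exp(-3*c)


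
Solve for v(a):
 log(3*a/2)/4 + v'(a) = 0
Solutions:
 v(a) = C1 - a*log(a)/4 - a*log(3)/4 + a*log(2)/4 + a/4


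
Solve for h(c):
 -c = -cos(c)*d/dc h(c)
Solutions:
 h(c) = C1 + Integral(c/cos(c), c)


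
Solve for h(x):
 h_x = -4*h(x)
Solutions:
 h(x) = C1*exp(-4*x)


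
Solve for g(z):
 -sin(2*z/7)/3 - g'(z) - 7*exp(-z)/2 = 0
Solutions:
 g(z) = C1 + 7*cos(2*z/7)/6 + 7*exp(-z)/2


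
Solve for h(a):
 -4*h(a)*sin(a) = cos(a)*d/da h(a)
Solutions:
 h(a) = C1*cos(a)^4


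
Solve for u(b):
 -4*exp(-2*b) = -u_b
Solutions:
 u(b) = C1 - 2*exp(-2*b)


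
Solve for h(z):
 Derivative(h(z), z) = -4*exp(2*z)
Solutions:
 h(z) = C1 - 2*exp(2*z)


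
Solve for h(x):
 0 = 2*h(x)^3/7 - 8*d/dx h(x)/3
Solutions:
 h(x) = -sqrt(14)*sqrt(-1/(C1 + 3*x))
 h(x) = sqrt(14)*sqrt(-1/(C1 + 3*x))


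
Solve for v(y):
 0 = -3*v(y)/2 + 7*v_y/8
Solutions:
 v(y) = C1*exp(12*y/7)


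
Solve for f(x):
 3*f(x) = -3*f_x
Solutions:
 f(x) = C1*exp(-x)


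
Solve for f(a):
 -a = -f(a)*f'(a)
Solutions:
 f(a) = -sqrt(C1 + a^2)
 f(a) = sqrt(C1 + a^2)


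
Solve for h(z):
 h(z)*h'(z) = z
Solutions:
 h(z) = -sqrt(C1 + z^2)
 h(z) = sqrt(C1 + z^2)


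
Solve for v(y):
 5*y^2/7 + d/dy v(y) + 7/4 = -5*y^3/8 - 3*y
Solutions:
 v(y) = C1 - 5*y^4/32 - 5*y^3/21 - 3*y^2/2 - 7*y/4


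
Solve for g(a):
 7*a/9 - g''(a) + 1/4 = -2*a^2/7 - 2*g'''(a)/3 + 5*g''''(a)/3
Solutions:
 g(a) = C1 + C2*a + a^4/42 + 73*a^3/378 + 53*a^2/1512 + (C3*sin(sqrt(14)*a/5) + C4*cos(sqrt(14)*a/5))*exp(a/5)


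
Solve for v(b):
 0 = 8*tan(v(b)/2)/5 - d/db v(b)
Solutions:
 v(b) = -2*asin(C1*exp(4*b/5)) + 2*pi
 v(b) = 2*asin(C1*exp(4*b/5))


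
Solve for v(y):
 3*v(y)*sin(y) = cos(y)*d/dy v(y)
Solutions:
 v(y) = C1/cos(y)^3


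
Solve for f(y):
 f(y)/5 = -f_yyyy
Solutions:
 f(y) = (C1*sin(sqrt(2)*5^(3/4)*y/10) + C2*cos(sqrt(2)*5^(3/4)*y/10))*exp(-sqrt(2)*5^(3/4)*y/10) + (C3*sin(sqrt(2)*5^(3/4)*y/10) + C4*cos(sqrt(2)*5^(3/4)*y/10))*exp(sqrt(2)*5^(3/4)*y/10)


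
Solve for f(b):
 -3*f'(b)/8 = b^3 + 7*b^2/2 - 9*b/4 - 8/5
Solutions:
 f(b) = C1 - 2*b^4/3 - 28*b^3/9 + 3*b^2 + 64*b/15


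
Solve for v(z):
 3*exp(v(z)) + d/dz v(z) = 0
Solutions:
 v(z) = log(1/(C1 + 3*z))


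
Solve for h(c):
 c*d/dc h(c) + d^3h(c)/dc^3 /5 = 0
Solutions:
 h(c) = C1 + Integral(C2*airyai(-5^(1/3)*c) + C3*airybi(-5^(1/3)*c), c)


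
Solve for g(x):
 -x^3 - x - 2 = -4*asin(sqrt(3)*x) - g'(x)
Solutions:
 g(x) = C1 + x^4/4 + x^2/2 - 4*x*asin(sqrt(3)*x) + 2*x - 4*sqrt(3)*sqrt(1 - 3*x^2)/3


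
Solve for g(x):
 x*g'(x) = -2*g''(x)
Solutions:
 g(x) = C1 + C2*erf(x/2)


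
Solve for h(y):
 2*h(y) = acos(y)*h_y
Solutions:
 h(y) = C1*exp(2*Integral(1/acos(y), y))


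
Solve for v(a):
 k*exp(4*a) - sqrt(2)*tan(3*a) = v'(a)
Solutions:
 v(a) = C1 + k*exp(4*a)/4 + sqrt(2)*log(cos(3*a))/3


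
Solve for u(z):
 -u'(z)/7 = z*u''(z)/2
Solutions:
 u(z) = C1 + C2*z^(5/7)


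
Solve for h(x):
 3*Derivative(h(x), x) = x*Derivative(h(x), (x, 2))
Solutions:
 h(x) = C1 + C2*x^4


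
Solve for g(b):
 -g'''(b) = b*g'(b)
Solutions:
 g(b) = C1 + Integral(C2*airyai(-b) + C3*airybi(-b), b)


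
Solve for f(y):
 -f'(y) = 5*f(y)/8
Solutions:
 f(y) = C1*exp(-5*y/8)


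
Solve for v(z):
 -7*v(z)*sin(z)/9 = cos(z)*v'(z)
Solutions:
 v(z) = C1*cos(z)^(7/9)


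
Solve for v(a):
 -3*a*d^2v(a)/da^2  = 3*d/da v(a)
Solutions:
 v(a) = C1 + C2*log(a)


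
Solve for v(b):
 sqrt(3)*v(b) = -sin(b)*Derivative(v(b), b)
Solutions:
 v(b) = C1*(cos(b) + 1)^(sqrt(3)/2)/(cos(b) - 1)^(sqrt(3)/2)


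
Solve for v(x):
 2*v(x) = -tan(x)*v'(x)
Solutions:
 v(x) = C1/sin(x)^2


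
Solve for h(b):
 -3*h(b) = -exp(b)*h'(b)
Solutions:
 h(b) = C1*exp(-3*exp(-b))


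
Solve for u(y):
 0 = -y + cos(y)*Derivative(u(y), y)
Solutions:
 u(y) = C1 + Integral(y/cos(y), y)


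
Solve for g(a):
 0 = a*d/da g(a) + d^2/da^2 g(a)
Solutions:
 g(a) = C1 + C2*erf(sqrt(2)*a/2)


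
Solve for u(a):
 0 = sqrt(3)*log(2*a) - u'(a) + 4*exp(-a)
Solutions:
 u(a) = C1 + sqrt(3)*a*log(a) + sqrt(3)*a*(-1 + log(2)) - 4*exp(-a)


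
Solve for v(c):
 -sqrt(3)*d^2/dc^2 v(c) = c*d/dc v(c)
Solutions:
 v(c) = C1 + C2*erf(sqrt(2)*3^(3/4)*c/6)


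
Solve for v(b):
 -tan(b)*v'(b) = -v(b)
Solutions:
 v(b) = C1*sin(b)


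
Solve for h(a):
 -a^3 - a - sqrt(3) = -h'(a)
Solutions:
 h(a) = C1 + a^4/4 + a^2/2 + sqrt(3)*a


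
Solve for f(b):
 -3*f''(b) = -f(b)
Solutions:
 f(b) = C1*exp(-sqrt(3)*b/3) + C2*exp(sqrt(3)*b/3)


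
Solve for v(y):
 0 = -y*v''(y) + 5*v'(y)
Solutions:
 v(y) = C1 + C2*y^6


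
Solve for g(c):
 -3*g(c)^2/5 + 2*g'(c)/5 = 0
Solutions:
 g(c) = -2/(C1 + 3*c)


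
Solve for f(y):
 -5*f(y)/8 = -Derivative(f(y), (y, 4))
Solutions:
 f(y) = C1*exp(-10^(1/4)*y/2) + C2*exp(10^(1/4)*y/2) + C3*sin(10^(1/4)*y/2) + C4*cos(10^(1/4)*y/2)


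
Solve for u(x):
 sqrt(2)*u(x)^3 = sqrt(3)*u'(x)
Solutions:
 u(x) = -sqrt(6)*sqrt(-1/(C1 + sqrt(6)*x))/2
 u(x) = sqrt(6)*sqrt(-1/(C1 + sqrt(6)*x))/2


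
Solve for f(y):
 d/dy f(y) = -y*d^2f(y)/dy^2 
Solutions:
 f(y) = C1 + C2*log(y)


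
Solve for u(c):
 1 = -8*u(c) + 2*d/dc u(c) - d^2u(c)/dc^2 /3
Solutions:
 u(c) = (C1*sin(sqrt(15)*c) + C2*cos(sqrt(15)*c))*exp(3*c) - 1/8


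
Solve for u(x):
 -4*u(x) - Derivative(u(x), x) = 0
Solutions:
 u(x) = C1*exp(-4*x)


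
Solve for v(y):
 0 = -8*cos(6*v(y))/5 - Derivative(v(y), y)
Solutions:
 8*y/5 - log(sin(6*v(y)) - 1)/12 + log(sin(6*v(y)) + 1)/12 = C1


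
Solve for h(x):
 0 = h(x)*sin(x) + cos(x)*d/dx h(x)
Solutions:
 h(x) = C1*cos(x)


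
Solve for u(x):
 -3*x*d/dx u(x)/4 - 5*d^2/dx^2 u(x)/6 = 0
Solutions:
 u(x) = C1 + C2*erf(3*sqrt(5)*x/10)


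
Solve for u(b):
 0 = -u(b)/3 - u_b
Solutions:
 u(b) = C1*exp(-b/3)


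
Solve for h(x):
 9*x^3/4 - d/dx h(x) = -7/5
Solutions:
 h(x) = C1 + 9*x^4/16 + 7*x/5


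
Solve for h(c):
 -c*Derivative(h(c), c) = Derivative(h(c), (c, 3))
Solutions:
 h(c) = C1 + Integral(C2*airyai(-c) + C3*airybi(-c), c)


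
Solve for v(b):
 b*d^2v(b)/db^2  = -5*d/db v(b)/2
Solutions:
 v(b) = C1 + C2/b^(3/2)


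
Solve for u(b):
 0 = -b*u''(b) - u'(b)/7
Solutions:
 u(b) = C1 + C2*b^(6/7)


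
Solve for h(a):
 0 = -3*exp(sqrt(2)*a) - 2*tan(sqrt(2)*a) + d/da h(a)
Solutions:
 h(a) = C1 + 3*sqrt(2)*exp(sqrt(2)*a)/2 - sqrt(2)*log(cos(sqrt(2)*a))


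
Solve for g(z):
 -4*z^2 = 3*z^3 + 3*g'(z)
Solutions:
 g(z) = C1 - z^4/4 - 4*z^3/9


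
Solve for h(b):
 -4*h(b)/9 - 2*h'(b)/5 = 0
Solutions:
 h(b) = C1*exp(-10*b/9)


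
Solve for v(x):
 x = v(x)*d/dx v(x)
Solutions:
 v(x) = -sqrt(C1 + x^2)
 v(x) = sqrt(C1 + x^2)


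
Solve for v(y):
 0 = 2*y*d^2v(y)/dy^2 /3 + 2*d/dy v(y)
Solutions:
 v(y) = C1 + C2/y^2


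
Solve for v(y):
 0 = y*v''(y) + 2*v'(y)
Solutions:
 v(y) = C1 + C2/y


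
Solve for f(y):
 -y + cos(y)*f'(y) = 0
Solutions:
 f(y) = C1 + Integral(y/cos(y), y)


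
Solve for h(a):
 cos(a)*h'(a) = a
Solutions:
 h(a) = C1 + Integral(a/cos(a), a)


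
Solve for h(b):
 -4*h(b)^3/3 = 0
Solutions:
 h(b) = 0


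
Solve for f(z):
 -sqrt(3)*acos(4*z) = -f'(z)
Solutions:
 f(z) = C1 + sqrt(3)*(z*acos(4*z) - sqrt(1 - 16*z^2)/4)


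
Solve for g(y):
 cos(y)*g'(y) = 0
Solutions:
 g(y) = C1


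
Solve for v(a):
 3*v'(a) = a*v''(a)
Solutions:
 v(a) = C1 + C2*a^4


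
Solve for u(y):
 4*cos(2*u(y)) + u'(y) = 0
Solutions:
 u(y) = -asin((C1 + exp(16*y))/(C1 - exp(16*y)))/2 + pi/2
 u(y) = asin((C1 + exp(16*y))/(C1 - exp(16*y)))/2


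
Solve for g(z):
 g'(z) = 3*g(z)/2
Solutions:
 g(z) = C1*exp(3*z/2)


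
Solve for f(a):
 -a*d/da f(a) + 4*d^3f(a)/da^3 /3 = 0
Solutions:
 f(a) = C1 + Integral(C2*airyai(6^(1/3)*a/2) + C3*airybi(6^(1/3)*a/2), a)


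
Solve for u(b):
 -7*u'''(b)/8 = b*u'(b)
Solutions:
 u(b) = C1 + Integral(C2*airyai(-2*7^(2/3)*b/7) + C3*airybi(-2*7^(2/3)*b/7), b)


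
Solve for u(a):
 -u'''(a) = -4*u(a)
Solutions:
 u(a) = C3*exp(2^(2/3)*a) + (C1*sin(2^(2/3)*sqrt(3)*a/2) + C2*cos(2^(2/3)*sqrt(3)*a/2))*exp(-2^(2/3)*a/2)


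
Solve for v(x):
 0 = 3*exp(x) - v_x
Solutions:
 v(x) = C1 + 3*exp(x)


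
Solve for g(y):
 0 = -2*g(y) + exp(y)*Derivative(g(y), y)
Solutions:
 g(y) = C1*exp(-2*exp(-y))


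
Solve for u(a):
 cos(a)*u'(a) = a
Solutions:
 u(a) = C1 + Integral(a/cos(a), a)


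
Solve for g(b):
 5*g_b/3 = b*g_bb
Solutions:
 g(b) = C1 + C2*b^(8/3)


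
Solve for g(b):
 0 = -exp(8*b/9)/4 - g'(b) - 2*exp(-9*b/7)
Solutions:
 g(b) = C1 - 9*exp(8*b/9)/32 + 14*exp(-9*b/7)/9


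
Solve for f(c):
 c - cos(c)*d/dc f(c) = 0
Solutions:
 f(c) = C1 + Integral(c/cos(c), c)


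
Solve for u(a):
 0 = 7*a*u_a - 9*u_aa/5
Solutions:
 u(a) = C1 + C2*erfi(sqrt(70)*a/6)


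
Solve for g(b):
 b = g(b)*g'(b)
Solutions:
 g(b) = -sqrt(C1 + b^2)
 g(b) = sqrt(C1 + b^2)


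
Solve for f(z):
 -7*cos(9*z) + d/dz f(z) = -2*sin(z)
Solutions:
 f(z) = C1 + 7*sin(9*z)/9 + 2*cos(z)


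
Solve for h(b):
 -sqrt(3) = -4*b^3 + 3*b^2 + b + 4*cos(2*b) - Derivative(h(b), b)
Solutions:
 h(b) = C1 - b^4 + b^3 + b^2/2 + sqrt(3)*b + 2*sin(2*b)


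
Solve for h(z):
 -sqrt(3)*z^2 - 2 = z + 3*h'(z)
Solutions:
 h(z) = C1 - sqrt(3)*z^3/9 - z^2/6 - 2*z/3


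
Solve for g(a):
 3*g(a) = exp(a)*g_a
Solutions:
 g(a) = C1*exp(-3*exp(-a))


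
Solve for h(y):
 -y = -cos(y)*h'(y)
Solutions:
 h(y) = C1 + Integral(y/cos(y), y)


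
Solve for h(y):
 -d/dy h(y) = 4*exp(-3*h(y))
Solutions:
 h(y) = log(C1 - 12*y)/3
 h(y) = log((-3^(1/3) - 3^(5/6)*I)*(C1 - 4*y)^(1/3)/2)
 h(y) = log((-3^(1/3) + 3^(5/6)*I)*(C1 - 4*y)^(1/3)/2)


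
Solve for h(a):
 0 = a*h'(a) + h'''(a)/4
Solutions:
 h(a) = C1 + Integral(C2*airyai(-2^(2/3)*a) + C3*airybi(-2^(2/3)*a), a)


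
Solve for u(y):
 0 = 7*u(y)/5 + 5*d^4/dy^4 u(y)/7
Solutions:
 u(y) = (C1*sin(sqrt(70)*y/10) + C2*cos(sqrt(70)*y/10))*exp(-sqrt(70)*y/10) + (C3*sin(sqrt(70)*y/10) + C4*cos(sqrt(70)*y/10))*exp(sqrt(70)*y/10)


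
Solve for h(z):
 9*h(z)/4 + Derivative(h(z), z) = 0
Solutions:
 h(z) = C1*exp(-9*z/4)


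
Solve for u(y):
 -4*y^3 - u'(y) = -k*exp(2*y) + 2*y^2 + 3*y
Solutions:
 u(y) = C1 + k*exp(2*y)/2 - y^4 - 2*y^3/3 - 3*y^2/2


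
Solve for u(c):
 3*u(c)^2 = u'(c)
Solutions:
 u(c) = -1/(C1 + 3*c)


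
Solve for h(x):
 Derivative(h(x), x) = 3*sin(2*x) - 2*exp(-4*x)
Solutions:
 h(x) = C1 - 3*cos(2*x)/2 + exp(-4*x)/2


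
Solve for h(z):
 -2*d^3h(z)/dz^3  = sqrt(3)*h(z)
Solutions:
 h(z) = C3*exp(-2^(2/3)*3^(1/6)*z/2) + (C1*sin(6^(2/3)*z/4) + C2*cos(6^(2/3)*z/4))*exp(2^(2/3)*3^(1/6)*z/4)


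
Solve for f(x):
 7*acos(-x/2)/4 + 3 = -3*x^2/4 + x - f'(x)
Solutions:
 f(x) = C1 - x^3/4 + x^2/2 - 7*x*acos(-x/2)/4 - 3*x - 7*sqrt(4 - x^2)/4


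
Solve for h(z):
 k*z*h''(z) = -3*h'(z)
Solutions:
 h(z) = C1 + z^(((re(k) - 3)*re(k) + im(k)^2)/(re(k)^2 + im(k)^2))*(C2*sin(3*log(z)*Abs(im(k))/(re(k)^2 + im(k)^2)) + C3*cos(3*log(z)*im(k)/(re(k)^2 + im(k)^2)))


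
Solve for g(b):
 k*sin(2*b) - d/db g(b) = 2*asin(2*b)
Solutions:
 g(b) = C1 - 2*b*asin(2*b) - k*cos(2*b)/2 - sqrt(1 - 4*b^2)


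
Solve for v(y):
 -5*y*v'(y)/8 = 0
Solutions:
 v(y) = C1


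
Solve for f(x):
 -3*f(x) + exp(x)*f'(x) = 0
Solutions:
 f(x) = C1*exp(-3*exp(-x))


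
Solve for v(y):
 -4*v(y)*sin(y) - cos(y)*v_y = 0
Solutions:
 v(y) = C1*cos(y)^4


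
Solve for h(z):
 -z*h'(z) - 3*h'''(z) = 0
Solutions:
 h(z) = C1 + Integral(C2*airyai(-3^(2/3)*z/3) + C3*airybi(-3^(2/3)*z/3), z)
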